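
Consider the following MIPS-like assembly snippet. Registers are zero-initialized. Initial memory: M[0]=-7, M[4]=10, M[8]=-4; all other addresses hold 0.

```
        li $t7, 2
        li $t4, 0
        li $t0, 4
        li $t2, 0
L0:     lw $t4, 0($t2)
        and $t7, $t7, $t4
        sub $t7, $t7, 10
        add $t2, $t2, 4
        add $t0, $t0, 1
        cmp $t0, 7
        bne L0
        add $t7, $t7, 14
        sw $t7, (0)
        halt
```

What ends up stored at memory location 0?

-4

$t7=2
$t4=0
$t0=4
$t2=0
$t4=M[0]=-7
$t7=2&(-7)=0
$t7=0-10=-10
$t2=0+4=4
$t0=4+1=5
cmp $t0, 7  (cmp 5,7)
bne L0: taken
$t4=M[4]=10
$t7=(-10)&10=2
$t7=2-10=-8
$t2=4+4=8
$t0=5+1=6
cmp $t0, 7  (cmp 6,7)
bne L0: taken
$t4=M[8]=-4
$t7=(-8)&(-4)=-8
$t7=(-8)-10=-18
$t2=8+4=12
$t0=6+1=7
cmp $t0, 7  (cmp 7,7)
bne L0: not taken
$t7=(-18)+14=-4
sw $t7, (0) → M[0]=-4
halt.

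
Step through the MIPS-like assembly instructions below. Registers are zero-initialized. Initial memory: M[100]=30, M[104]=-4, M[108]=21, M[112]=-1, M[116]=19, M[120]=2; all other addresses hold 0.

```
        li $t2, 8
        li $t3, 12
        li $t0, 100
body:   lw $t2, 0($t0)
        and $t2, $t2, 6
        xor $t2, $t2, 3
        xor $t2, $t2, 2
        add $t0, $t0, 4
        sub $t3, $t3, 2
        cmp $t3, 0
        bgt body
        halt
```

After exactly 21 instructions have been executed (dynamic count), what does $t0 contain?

108

li $t2, 8 → $t2=8
li $t3, 12 → $t3=12
li $t0, 100 → $t0=100
lw $t2, 0($t0) → $t2=M[100]=30
and $t2, $t2, 6 → $t2=30&6=6
xor $t2, $t2, 3 → $t2=6^3=5
xor $t2, $t2, 2 → $t2=5^2=7
add $t0, $t0, 4 → $t0=100+4=104
sub $t3, $t3, 2 → $t3=12-2=10
cmp $t3, 0  (cmp 10,0)
bgt body: taken
lw $t2, 0($t0) → $t2=M[104]=-4
and $t2, $t2, 6 → $t2=(-4)&6=4
xor $t2, $t2, 3 → $t2=4^3=7
xor $t2, $t2, 2 → $t2=7^2=5
add $t0, $t0, 4 → $t0=104+4=108
sub $t3, $t3, 2 → $t3=10-2=8
cmp $t3, 0  (cmp 8,0)
bgt body: taken
lw $t2, 0($t0) → $t2=M[108]=21
and $t2, $t2, 6 → $t2=21&6=4
After step 21: $t0 = 108.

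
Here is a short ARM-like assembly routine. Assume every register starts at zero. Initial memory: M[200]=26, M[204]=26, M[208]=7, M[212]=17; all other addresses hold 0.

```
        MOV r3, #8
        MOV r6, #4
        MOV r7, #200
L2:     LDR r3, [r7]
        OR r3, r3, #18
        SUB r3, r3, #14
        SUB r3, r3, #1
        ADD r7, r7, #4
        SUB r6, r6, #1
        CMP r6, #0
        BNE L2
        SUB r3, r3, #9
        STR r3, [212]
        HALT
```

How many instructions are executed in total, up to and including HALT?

38

r3=8
r6=4
r7=200
r3=M[200]=26
r3=26|18=26
r3=26-14=12
r3=12-1=11
r7=200+4=204
r6=4-1=3
CMP r6, #0  (cmp 3,0)
BNE L2: taken
r3=M[204]=26
r3=26|18=26
r3=26-14=12
r3=12-1=11
r7=204+4=208
r6=3-1=2
CMP r6, #0  (cmp 2,0)
BNE L2: taken
r3=M[208]=7
r3=7|18=23
r3=23-14=9
r3=9-1=8
r7=208+4=212
r6=2-1=1
CMP r6, #0  (cmp 1,0)
BNE L2: taken
r3=M[212]=17
r3=17|18=19
r3=19-14=5
r3=5-1=4
r7=212+4=216
r6=1-1=0
CMP r6, #0  (cmp 0,0)
BNE L2: not taken
r3=4-9=-5
STR r3, [212] → M[212]=-5
halt.
Total executed instructions: 38.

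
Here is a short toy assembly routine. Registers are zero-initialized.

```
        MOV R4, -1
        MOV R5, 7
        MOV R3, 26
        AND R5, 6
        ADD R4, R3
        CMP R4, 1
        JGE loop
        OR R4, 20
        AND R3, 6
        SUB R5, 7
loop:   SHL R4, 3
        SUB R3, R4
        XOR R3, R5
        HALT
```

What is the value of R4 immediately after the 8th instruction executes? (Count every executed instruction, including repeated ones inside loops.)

after MOV R4, -1: R4=-1
after MOV R5, 7: R5=7
after MOV R3, 26: R3=26
after AND R5, 6: R5=7&6=6
after ADD R4, R3: R4=(-1)+26=25
CMP R4, 1  (cmp 25,1)
JGE loop: taken
after SHL R4, 3: R4=25<<3=200
After step 8: R4 = 200.

200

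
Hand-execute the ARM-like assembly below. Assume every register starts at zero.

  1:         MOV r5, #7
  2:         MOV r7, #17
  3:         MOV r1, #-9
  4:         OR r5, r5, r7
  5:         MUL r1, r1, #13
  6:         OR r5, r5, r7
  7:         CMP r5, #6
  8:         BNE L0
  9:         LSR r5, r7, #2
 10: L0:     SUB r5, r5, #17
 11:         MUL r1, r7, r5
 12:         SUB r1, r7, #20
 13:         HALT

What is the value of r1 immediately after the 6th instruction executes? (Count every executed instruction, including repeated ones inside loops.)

-117

MOV r5, #7 → r5=7
MOV r7, #17 → r7=17
MOV r1, #-9 → r1=-9
OR r5, r5, r7 → r5=7|17=23
MUL r1, r1, #13 → r1=(-9)*13=-117
OR r5, r5, r7 → r5=23|17=23
After step 6: r1 = -117.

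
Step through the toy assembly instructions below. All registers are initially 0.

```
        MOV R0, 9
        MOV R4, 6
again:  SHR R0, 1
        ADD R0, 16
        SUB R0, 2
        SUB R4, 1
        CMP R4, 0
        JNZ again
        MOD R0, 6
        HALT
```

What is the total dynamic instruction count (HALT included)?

MOV R0, 9 → R0=9
MOV R4, 6 → R4=6
SHR R0, 1 → R0=9>>1=4
ADD R0, 16 → R0=4+16=20
SUB R0, 2 → R0=20-2=18
SUB R4, 1 → R4=6-1=5
CMP R4, 0  (cmp 5,0)
JNZ again: taken
SHR R0, 1 → R0=18>>1=9
ADD R0, 16 → R0=9+16=25
SUB R0, 2 → R0=25-2=23
SUB R4, 1 → R4=5-1=4
CMP R4, 0  (cmp 4,0)
JNZ again: taken
SHR R0, 1 → R0=23>>1=11
ADD R0, 16 → R0=11+16=27
SUB R0, 2 → R0=27-2=25
SUB R4, 1 → R4=4-1=3
CMP R4, 0  (cmp 3,0)
JNZ again: taken
SHR R0, 1 → R0=25>>1=12
ADD R0, 16 → R0=12+16=28
SUB R0, 2 → R0=28-2=26
SUB R4, 1 → R4=3-1=2
CMP R4, 0  (cmp 2,0)
JNZ again: taken
SHR R0, 1 → R0=26>>1=13
ADD R0, 16 → R0=13+16=29
SUB R0, 2 → R0=29-2=27
SUB R4, 1 → R4=2-1=1
CMP R4, 0  (cmp 1,0)
JNZ again: taken
SHR R0, 1 → R0=27>>1=13
ADD R0, 16 → R0=13+16=29
SUB R0, 2 → R0=29-2=27
SUB R4, 1 → R4=1-1=0
CMP R4, 0  (cmp 0,0)
JNZ again: not taken
MOD R0, 6 → R0=27%6=3
halt.
Total executed instructions: 40.

40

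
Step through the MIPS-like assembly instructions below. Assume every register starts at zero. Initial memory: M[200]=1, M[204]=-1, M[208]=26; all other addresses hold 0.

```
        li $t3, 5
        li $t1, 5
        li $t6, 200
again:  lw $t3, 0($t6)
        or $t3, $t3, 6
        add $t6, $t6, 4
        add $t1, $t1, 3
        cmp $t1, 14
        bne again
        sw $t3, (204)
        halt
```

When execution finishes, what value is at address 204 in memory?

30

li $t3, 5 → $t3=5
li $t1, 5 → $t1=5
li $t6, 200 → $t6=200
lw $t3, 0($t6) → $t3=M[200]=1
or $t3, $t3, 6 → $t3=1|6=7
add $t6, $t6, 4 → $t6=200+4=204
add $t1, $t1, 3 → $t1=5+3=8
cmp $t1, 14  (cmp 8,14)
bne again: taken
lw $t3, 0($t6) → $t3=M[204]=-1
or $t3, $t3, 6 → $t3=(-1)|6=-1
add $t6, $t6, 4 → $t6=204+4=208
add $t1, $t1, 3 → $t1=8+3=11
cmp $t1, 14  (cmp 11,14)
bne again: taken
lw $t3, 0($t6) → $t3=M[208]=26
or $t3, $t3, 6 → $t3=26|6=30
add $t6, $t6, 4 → $t6=208+4=212
add $t1, $t1, 3 → $t1=11+3=14
cmp $t1, 14  (cmp 14,14)
bne again: not taken
sw $t3, (204) → M[204]=30
halt.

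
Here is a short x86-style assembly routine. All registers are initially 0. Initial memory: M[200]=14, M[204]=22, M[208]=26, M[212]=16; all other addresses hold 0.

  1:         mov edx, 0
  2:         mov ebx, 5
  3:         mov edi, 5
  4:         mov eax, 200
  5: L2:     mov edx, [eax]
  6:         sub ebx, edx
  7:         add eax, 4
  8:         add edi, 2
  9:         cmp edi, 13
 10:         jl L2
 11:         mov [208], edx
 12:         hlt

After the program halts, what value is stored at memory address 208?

16

edx=0
ebx=5
edi=5
eax=200
edx=M[200]=14
ebx=5-14=-9
eax=200+4=204
edi=5+2=7
cmp edi, 13  (cmp 7,13)
jl L2: taken
edx=M[204]=22
ebx=(-9)-22=-31
eax=204+4=208
edi=7+2=9
cmp edi, 13  (cmp 9,13)
jl L2: taken
edx=M[208]=26
ebx=(-31)-26=-57
eax=208+4=212
edi=9+2=11
cmp edi, 13  (cmp 11,13)
jl L2: taken
edx=M[212]=16
ebx=(-57)-16=-73
eax=212+4=216
edi=11+2=13
cmp edi, 13  (cmp 13,13)
jl L2: not taken
mov [208], edx → M[208]=16
halt.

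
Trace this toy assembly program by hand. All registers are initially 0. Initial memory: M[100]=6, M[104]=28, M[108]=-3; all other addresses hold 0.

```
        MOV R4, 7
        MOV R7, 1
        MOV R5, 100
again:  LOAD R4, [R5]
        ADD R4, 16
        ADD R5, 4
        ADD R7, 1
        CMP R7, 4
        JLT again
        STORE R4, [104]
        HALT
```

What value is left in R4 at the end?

13

R4=7
R7=1
R5=100
R4=M[100]=6
R4=6+16=22
R5=100+4=104
R7=1+1=2
CMP R7, 4  (cmp 2,4)
JLT again: taken
R4=M[104]=28
R4=28+16=44
R5=104+4=108
R7=2+1=3
CMP R7, 4  (cmp 3,4)
JLT again: taken
R4=M[108]=-3
R4=(-3)+16=13
R5=108+4=112
R7=3+1=4
CMP R7, 4  (cmp 4,4)
JLT again: not taken
STORE R4, [104] → M[104]=13
halt.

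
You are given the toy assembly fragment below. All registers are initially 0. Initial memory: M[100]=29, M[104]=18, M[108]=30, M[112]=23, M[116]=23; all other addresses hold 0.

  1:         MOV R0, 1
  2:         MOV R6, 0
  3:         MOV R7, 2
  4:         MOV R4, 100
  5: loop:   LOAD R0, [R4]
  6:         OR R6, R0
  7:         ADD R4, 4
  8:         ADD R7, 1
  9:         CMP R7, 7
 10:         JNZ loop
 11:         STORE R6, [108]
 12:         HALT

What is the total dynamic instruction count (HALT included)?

MOV R0, 1 → R0=1
MOV R6, 0 → R6=0
MOV R7, 2 → R7=2
MOV R4, 100 → R4=100
LOAD R0, [R4] → R0=M[100]=29
OR R6, R0 → R6=0|29=29
ADD R4, 4 → R4=100+4=104
ADD R7, 1 → R7=2+1=3
CMP R7, 7  (cmp 3,7)
JNZ loop: taken
LOAD R0, [R4] → R0=M[104]=18
OR R6, R0 → R6=29|18=31
ADD R4, 4 → R4=104+4=108
ADD R7, 1 → R7=3+1=4
CMP R7, 7  (cmp 4,7)
JNZ loop: taken
LOAD R0, [R4] → R0=M[108]=30
OR R6, R0 → R6=31|30=31
ADD R4, 4 → R4=108+4=112
ADD R7, 1 → R7=4+1=5
CMP R7, 7  (cmp 5,7)
JNZ loop: taken
LOAD R0, [R4] → R0=M[112]=23
OR R6, R0 → R6=31|23=31
ADD R4, 4 → R4=112+4=116
ADD R7, 1 → R7=5+1=6
CMP R7, 7  (cmp 6,7)
JNZ loop: taken
LOAD R0, [R4] → R0=M[116]=23
OR R6, R0 → R6=31|23=31
ADD R4, 4 → R4=116+4=120
ADD R7, 1 → R7=6+1=7
CMP R7, 7  (cmp 7,7)
JNZ loop: not taken
STORE R6, [108] → M[108]=31
halt.
Total executed instructions: 36.

36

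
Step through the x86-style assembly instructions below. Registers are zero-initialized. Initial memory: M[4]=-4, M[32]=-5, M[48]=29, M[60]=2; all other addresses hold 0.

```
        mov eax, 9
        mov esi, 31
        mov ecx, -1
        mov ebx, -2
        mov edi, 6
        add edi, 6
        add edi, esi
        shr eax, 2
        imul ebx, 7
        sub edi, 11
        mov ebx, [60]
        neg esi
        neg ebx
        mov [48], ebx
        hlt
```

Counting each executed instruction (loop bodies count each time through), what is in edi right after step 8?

eax=9
esi=31
ecx=-1
ebx=-2
edi=6
edi=6+6=12
edi=12+31=43
eax=9>>2=2
After step 8: edi = 43.

43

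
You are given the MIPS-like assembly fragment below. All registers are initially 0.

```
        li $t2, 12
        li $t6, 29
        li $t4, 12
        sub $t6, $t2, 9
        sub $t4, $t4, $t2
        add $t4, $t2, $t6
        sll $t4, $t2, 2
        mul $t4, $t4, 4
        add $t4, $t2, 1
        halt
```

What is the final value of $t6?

li $t2, 12 → $t2=12
li $t6, 29 → $t6=29
li $t4, 12 → $t4=12
sub $t6, $t2, 9 → $t6=12-9=3
sub $t4, $t4, $t2 → $t4=12-12=0
add $t4, $t2, $t6 → $t4=12+3=15
sll $t4, $t2, 2 → $t4=12<<2=48
mul $t4, $t4, 4 → $t4=48*4=192
add $t4, $t2, 1 → $t4=12+1=13
halt.

3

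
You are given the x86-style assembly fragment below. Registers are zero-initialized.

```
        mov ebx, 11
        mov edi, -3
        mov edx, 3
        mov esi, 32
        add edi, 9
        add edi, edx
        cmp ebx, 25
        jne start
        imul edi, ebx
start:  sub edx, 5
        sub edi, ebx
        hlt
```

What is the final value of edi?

mov ebx, 11 → ebx=11
mov edi, -3 → edi=-3
mov edx, 3 → edx=3
mov esi, 32 → esi=32
add edi, 9 → edi=(-3)+9=6
add edi, edx → edi=6+3=9
cmp ebx, 25  (cmp 11,25)
jne start: taken
sub edx, 5 → edx=3-5=-2
sub edi, ebx → edi=9-11=-2
halt.

-2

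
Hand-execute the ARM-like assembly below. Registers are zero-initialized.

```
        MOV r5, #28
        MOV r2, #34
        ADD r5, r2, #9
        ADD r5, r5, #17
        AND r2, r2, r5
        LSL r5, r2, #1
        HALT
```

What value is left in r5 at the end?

64

MOV r5, #28 → r5=28
MOV r2, #34 → r2=34
ADD r5, r2, #9 → r5=34+9=43
ADD r5, r5, #17 → r5=43+17=60
AND r2, r2, r5 → r2=34&60=32
LSL r5, r2, #1 → r5=32<<1=64
halt.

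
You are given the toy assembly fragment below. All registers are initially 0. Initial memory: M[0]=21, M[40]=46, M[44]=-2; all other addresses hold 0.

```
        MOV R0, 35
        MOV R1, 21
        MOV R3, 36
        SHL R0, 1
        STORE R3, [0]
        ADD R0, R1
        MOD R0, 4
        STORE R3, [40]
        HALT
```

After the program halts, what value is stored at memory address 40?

MOV R0, 35 → R0=35
MOV R1, 21 → R1=21
MOV R3, 36 → R3=36
SHL R0, 1 → R0=35<<1=70
STORE R3, [0] → M[0]=36
ADD R0, R1 → R0=70+21=91
MOD R0, 4 → R0=91%4=3
STORE R3, [40] → M[40]=36
halt.

36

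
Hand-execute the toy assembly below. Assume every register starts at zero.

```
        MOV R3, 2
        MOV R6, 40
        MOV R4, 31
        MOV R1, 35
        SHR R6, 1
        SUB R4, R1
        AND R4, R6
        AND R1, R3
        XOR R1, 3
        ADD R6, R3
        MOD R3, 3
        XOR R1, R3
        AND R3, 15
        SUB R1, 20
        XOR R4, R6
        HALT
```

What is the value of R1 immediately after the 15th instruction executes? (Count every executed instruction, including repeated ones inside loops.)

-17

after MOV R3, 2: R3=2
after MOV R6, 40: R6=40
after MOV R4, 31: R4=31
after MOV R1, 35: R1=35
after SHR R6, 1: R6=40>>1=20
after SUB R4, R1: R4=31-35=-4
after AND R4, R6: R4=(-4)&20=20
after AND R1, R3: R1=35&2=2
after XOR R1, 3: R1=2^3=1
after ADD R6, R3: R6=20+2=22
after MOD R3, 3: R3=2%3=2
after XOR R1, R3: R1=1^2=3
after AND R3, 15: R3=2&15=2
after SUB R1, 20: R1=3-20=-17
after XOR R4, R6: R4=20^22=2
After step 15: R1 = -17.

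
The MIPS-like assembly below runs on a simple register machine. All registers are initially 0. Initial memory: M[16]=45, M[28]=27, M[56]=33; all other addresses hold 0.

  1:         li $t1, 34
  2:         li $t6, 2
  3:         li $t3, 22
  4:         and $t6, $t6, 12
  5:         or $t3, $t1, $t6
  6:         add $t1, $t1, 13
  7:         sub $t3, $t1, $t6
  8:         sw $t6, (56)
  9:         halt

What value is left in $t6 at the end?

$t1=34
$t6=2
$t3=22
$t6=2&12=0
$t3=34|0=34
$t1=34+13=47
$t3=47-0=47
sw $t6, (56) → M[56]=0
halt.

0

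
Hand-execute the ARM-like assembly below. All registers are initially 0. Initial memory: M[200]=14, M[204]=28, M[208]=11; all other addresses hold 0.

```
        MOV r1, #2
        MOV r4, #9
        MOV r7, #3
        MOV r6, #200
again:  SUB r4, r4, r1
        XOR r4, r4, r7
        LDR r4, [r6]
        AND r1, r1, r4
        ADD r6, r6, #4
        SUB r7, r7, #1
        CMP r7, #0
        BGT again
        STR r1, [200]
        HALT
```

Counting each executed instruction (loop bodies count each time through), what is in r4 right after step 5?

7

r1=2
r4=9
r7=3
r6=200
r4=9-2=7
After step 5: r4 = 7.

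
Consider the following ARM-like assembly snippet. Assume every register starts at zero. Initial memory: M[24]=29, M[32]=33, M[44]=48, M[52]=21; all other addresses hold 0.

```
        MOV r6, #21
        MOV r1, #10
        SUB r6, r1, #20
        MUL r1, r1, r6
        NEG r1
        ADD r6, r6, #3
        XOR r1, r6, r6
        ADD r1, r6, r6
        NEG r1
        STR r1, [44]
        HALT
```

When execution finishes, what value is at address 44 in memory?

after MOV r6, #21: r6=21
after MOV r1, #10: r1=10
after SUB r6, r1, #20: r6=10-20=-10
after MUL r1, r1, r6: r1=10*(-10)=-100
after NEG r1: r1=-(-100)=100
after ADD r6, r6, #3: r6=(-10)+3=-7
after XOR r1, r6, r6: r1=(-7)^(-7)=0
after ADD r1, r6, r6: r1=(-7)+(-7)=-14
after NEG r1: r1=-(-14)=14
STR r1, [44] → M[44]=14
halt.

14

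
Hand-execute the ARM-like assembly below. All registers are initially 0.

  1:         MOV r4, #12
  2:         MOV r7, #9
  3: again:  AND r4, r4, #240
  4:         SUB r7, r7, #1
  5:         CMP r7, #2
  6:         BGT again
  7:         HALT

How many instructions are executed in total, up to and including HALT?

31

after MOV r4, #12: r4=12
after MOV r7, #9: r7=9
after AND r4, r4, #240: r4=12&240=0
after SUB r7, r7, #1: r7=9-1=8
CMP r7, #2  (cmp 8,2)
BGT again: taken
after AND r4, r4, #240: r4=0&240=0
after SUB r7, r7, #1: r7=8-1=7
CMP r7, #2  (cmp 7,2)
BGT again: taken
after AND r4, r4, #240: r4=0&240=0
after SUB r7, r7, #1: r7=7-1=6
CMP r7, #2  (cmp 6,2)
BGT again: taken
after AND r4, r4, #240: r4=0&240=0
after SUB r7, r7, #1: r7=6-1=5
CMP r7, #2  (cmp 5,2)
BGT again: taken
after AND r4, r4, #240: r4=0&240=0
after SUB r7, r7, #1: r7=5-1=4
CMP r7, #2  (cmp 4,2)
BGT again: taken
after AND r4, r4, #240: r4=0&240=0
after SUB r7, r7, #1: r7=4-1=3
CMP r7, #2  (cmp 3,2)
BGT again: taken
after AND r4, r4, #240: r4=0&240=0
after SUB r7, r7, #1: r7=3-1=2
CMP r7, #2  (cmp 2,2)
BGT again: not taken
halt.
Total executed instructions: 31.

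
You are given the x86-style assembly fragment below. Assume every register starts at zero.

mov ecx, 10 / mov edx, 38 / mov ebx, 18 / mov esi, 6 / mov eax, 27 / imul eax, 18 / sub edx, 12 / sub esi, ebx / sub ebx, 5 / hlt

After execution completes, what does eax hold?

mov ecx, 10 → ecx=10
mov edx, 38 → edx=38
mov ebx, 18 → ebx=18
mov esi, 6 → esi=6
mov eax, 27 → eax=27
imul eax, 18 → eax=27*18=486
sub edx, 12 → edx=38-12=26
sub esi, ebx → esi=6-18=-12
sub ebx, 5 → ebx=18-5=13
halt.

486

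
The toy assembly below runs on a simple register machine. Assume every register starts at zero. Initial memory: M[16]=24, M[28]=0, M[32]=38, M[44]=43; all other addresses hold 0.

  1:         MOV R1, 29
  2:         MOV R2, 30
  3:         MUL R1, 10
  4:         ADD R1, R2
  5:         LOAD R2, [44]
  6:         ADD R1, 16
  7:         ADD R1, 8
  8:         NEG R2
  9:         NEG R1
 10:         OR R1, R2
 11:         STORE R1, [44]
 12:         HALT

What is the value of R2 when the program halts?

after MOV R1, 29: R1=29
after MOV R2, 30: R2=30
after MUL R1, 10: R1=29*10=290
after ADD R1, R2: R1=290+30=320
after LOAD R2, [44]: R2=M[44]=43
after ADD R1, 16: R1=320+16=336
after ADD R1, 8: R1=336+8=344
after NEG R2: R2=-(43)=-43
after NEG R1: R1=-(344)=-344
after OR R1, R2: R1=(-344)|(-43)=-3
STORE R1, [44] → M[44]=-3
halt.

-43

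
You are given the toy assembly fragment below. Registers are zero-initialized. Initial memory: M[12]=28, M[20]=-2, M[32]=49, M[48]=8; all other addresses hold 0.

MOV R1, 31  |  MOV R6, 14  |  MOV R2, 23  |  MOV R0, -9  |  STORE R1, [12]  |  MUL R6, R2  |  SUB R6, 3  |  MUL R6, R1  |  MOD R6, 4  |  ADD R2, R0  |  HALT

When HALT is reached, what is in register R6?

1

after MOV R1, 31: R1=31
after MOV R6, 14: R6=14
after MOV R2, 23: R2=23
after MOV R0, -9: R0=-9
STORE R1, [12] → M[12]=31
after MUL R6, R2: R6=14*23=322
after SUB R6, 3: R6=322-3=319
after MUL R6, R1: R6=319*31=9889
after MOD R6, 4: R6=9889%4=1
after ADD R2, R0: R2=23+(-9)=14
halt.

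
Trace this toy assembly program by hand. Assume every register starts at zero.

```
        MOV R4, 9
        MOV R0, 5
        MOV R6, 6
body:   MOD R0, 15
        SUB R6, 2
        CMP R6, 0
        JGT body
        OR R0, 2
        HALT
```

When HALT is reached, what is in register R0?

after MOV R4, 9: R4=9
after MOV R0, 5: R0=5
after MOV R6, 6: R6=6
after MOD R0, 15: R0=5%15=5
after SUB R6, 2: R6=6-2=4
CMP R6, 0  (cmp 4,0)
JGT body: taken
after MOD R0, 15: R0=5%15=5
after SUB R6, 2: R6=4-2=2
CMP R6, 0  (cmp 2,0)
JGT body: taken
after MOD R0, 15: R0=5%15=5
after SUB R6, 2: R6=2-2=0
CMP R6, 0  (cmp 0,0)
JGT body: not taken
after OR R0, 2: R0=5|2=7
halt.

7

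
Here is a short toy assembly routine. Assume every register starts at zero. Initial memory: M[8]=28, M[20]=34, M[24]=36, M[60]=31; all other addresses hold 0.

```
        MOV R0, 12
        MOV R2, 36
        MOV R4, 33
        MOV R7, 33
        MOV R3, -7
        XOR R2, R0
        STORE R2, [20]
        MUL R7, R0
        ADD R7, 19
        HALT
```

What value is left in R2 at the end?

40

after MOV R0, 12: R0=12
after MOV R2, 36: R2=36
after MOV R4, 33: R4=33
after MOV R7, 33: R7=33
after MOV R3, -7: R3=-7
after XOR R2, R0: R2=36^12=40
STORE R2, [20] → M[20]=40
after MUL R7, R0: R7=33*12=396
after ADD R7, 19: R7=396+19=415
halt.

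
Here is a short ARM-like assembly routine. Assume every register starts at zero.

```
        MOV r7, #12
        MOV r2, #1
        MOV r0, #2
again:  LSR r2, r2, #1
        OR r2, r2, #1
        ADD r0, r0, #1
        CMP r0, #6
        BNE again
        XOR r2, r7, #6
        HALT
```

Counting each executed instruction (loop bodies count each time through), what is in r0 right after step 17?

5

after MOV r7, #12: r7=12
after MOV r2, #1: r2=1
after MOV r0, #2: r0=2
after LSR r2, r2, #1: r2=1>>1=0
after OR r2, r2, #1: r2=0|1=1
after ADD r0, r0, #1: r0=2+1=3
CMP r0, #6  (cmp 3,6)
BNE again: taken
after LSR r2, r2, #1: r2=1>>1=0
after OR r2, r2, #1: r2=0|1=1
after ADD r0, r0, #1: r0=3+1=4
CMP r0, #6  (cmp 4,6)
BNE again: taken
after LSR r2, r2, #1: r2=1>>1=0
after OR r2, r2, #1: r2=0|1=1
after ADD r0, r0, #1: r0=4+1=5
CMP r0, #6  (cmp 5,6)
After step 17: r0 = 5.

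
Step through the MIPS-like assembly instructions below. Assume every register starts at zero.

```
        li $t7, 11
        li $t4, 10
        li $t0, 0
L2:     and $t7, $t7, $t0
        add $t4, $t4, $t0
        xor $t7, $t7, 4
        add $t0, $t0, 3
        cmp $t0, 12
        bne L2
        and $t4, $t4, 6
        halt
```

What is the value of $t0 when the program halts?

li $t7, 11 → $t7=11
li $t4, 10 → $t4=10
li $t0, 0 → $t0=0
and $t7, $t7, $t0 → $t7=11&0=0
add $t4, $t4, $t0 → $t4=10+0=10
xor $t7, $t7, 4 → $t7=0^4=4
add $t0, $t0, 3 → $t0=0+3=3
cmp $t0, 12  (cmp 3,12)
bne L2: taken
and $t7, $t7, $t0 → $t7=4&3=0
add $t4, $t4, $t0 → $t4=10+3=13
xor $t7, $t7, 4 → $t7=0^4=4
add $t0, $t0, 3 → $t0=3+3=6
cmp $t0, 12  (cmp 6,12)
bne L2: taken
and $t7, $t7, $t0 → $t7=4&6=4
add $t4, $t4, $t0 → $t4=13+6=19
xor $t7, $t7, 4 → $t7=4^4=0
add $t0, $t0, 3 → $t0=6+3=9
cmp $t0, 12  (cmp 9,12)
bne L2: taken
and $t7, $t7, $t0 → $t7=0&9=0
add $t4, $t4, $t0 → $t4=19+9=28
xor $t7, $t7, 4 → $t7=0^4=4
add $t0, $t0, 3 → $t0=9+3=12
cmp $t0, 12  (cmp 12,12)
bne L2: not taken
and $t4, $t4, 6 → $t4=28&6=4
halt.

12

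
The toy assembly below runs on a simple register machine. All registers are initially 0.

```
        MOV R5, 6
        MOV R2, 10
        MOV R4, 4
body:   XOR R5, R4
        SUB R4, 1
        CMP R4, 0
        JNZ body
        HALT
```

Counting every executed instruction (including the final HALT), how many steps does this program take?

after MOV R5, 6: R5=6
after MOV R2, 10: R2=10
after MOV R4, 4: R4=4
after XOR R5, R4: R5=6^4=2
after SUB R4, 1: R4=4-1=3
CMP R4, 0  (cmp 3,0)
JNZ body: taken
after XOR R5, R4: R5=2^3=1
after SUB R4, 1: R4=3-1=2
CMP R4, 0  (cmp 2,0)
JNZ body: taken
after XOR R5, R4: R5=1^2=3
after SUB R4, 1: R4=2-1=1
CMP R4, 0  (cmp 1,0)
JNZ body: taken
after XOR R5, R4: R5=3^1=2
after SUB R4, 1: R4=1-1=0
CMP R4, 0  (cmp 0,0)
JNZ body: not taken
halt.
Total executed instructions: 20.

20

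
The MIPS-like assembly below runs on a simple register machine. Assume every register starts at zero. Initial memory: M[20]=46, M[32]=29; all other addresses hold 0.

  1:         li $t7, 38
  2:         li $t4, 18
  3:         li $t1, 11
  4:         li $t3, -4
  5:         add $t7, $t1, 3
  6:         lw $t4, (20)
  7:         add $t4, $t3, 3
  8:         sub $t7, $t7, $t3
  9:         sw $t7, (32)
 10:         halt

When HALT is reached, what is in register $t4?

-1

li $t7, 38 → $t7=38
li $t4, 18 → $t4=18
li $t1, 11 → $t1=11
li $t3, -4 → $t3=-4
add $t7, $t1, 3 → $t7=11+3=14
lw $t4, (20) → $t4=M[20]=46
add $t4, $t3, 3 → $t4=(-4)+3=-1
sub $t7, $t7, $t3 → $t7=14-(-4)=18
sw $t7, (32) → M[32]=18
halt.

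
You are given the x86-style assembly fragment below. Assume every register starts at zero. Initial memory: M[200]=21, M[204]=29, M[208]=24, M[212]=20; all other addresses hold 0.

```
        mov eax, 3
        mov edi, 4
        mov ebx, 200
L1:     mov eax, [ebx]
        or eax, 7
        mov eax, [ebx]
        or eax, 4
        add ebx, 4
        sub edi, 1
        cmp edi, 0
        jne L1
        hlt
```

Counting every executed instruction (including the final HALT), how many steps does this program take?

36

mov eax, 3 → eax=3
mov edi, 4 → edi=4
mov ebx, 200 → ebx=200
mov eax, [ebx] → eax=M[200]=21
or eax, 7 → eax=21|7=23
mov eax, [ebx] → eax=M[200]=21
or eax, 4 → eax=21|4=21
add ebx, 4 → ebx=200+4=204
sub edi, 1 → edi=4-1=3
cmp edi, 0  (cmp 3,0)
jne L1: taken
mov eax, [ebx] → eax=M[204]=29
or eax, 7 → eax=29|7=31
mov eax, [ebx] → eax=M[204]=29
or eax, 4 → eax=29|4=29
add ebx, 4 → ebx=204+4=208
sub edi, 1 → edi=3-1=2
cmp edi, 0  (cmp 2,0)
jne L1: taken
mov eax, [ebx] → eax=M[208]=24
or eax, 7 → eax=24|7=31
mov eax, [ebx] → eax=M[208]=24
or eax, 4 → eax=24|4=28
add ebx, 4 → ebx=208+4=212
sub edi, 1 → edi=2-1=1
cmp edi, 0  (cmp 1,0)
jne L1: taken
mov eax, [ebx] → eax=M[212]=20
or eax, 7 → eax=20|7=23
mov eax, [ebx] → eax=M[212]=20
or eax, 4 → eax=20|4=20
add ebx, 4 → ebx=212+4=216
sub edi, 1 → edi=1-1=0
cmp edi, 0  (cmp 0,0)
jne L1: not taken
halt.
Total executed instructions: 36.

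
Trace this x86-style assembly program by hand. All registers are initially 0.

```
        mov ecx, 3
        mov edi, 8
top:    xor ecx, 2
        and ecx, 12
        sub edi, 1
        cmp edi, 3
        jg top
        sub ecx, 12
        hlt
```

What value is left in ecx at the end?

mov ecx, 3 → ecx=3
mov edi, 8 → edi=8
xor ecx, 2 → ecx=3^2=1
and ecx, 12 → ecx=1&12=0
sub edi, 1 → edi=8-1=7
cmp edi, 3  (cmp 7,3)
jg top: taken
xor ecx, 2 → ecx=0^2=2
and ecx, 12 → ecx=2&12=0
sub edi, 1 → edi=7-1=6
cmp edi, 3  (cmp 6,3)
jg top: taken
xor ecx, 2 → ecx=0^2=2
and ecx, 12 → ecx=2&12=0
sub edi, 1 → edi=6-1=5
cmp edi, 3  (cmp 5,3)
jg top: taken
xor ecx, 2 → ecx=0^2=2
and ecx, 12 → ecx=2&12=0
sub edi, 1 → edi=5-1=4
cmp edi, 3  (cmp 4,3)
jg top: taken
xor ecx, 2 → ecx=0^2=2
and ecx, 12 → ecx=2&12=0
sub edi, 1 → edi=4-1=3
cmp edi, 3  (cmp 3,3)
jg top: not taken
sub ecx, 12 → ecx=0-12=-12
halt.

-12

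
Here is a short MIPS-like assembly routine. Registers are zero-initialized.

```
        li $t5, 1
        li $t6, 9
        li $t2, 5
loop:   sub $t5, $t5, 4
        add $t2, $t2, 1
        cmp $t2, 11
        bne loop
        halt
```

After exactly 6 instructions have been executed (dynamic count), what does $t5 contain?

$t5=1
$t6=9
$t2=5
$t5=1-4=-3
$t2=5+1=6
cmp $t2, 11  (cmp 6,11)
After step 6: $t5 = -3.

-3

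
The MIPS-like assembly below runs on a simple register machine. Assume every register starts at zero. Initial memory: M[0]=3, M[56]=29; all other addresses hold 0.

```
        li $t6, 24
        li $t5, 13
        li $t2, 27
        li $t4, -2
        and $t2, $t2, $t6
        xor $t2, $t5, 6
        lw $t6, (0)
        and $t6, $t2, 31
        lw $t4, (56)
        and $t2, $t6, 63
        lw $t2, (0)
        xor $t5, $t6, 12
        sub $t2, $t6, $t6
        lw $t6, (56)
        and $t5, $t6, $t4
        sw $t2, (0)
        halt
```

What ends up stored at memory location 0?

0

after li $t6, 24: $t6=24
after li $t5, 13: $t5=13
after li $t2, 27: $t2=27
after li $t4, -2: $t4=-2
after and $t2, $t2, $t6: $t2=27&24=24
after xor $t2, $t5, 6: $t2=13^6=11
after lw $t6, (0): $t6=M[0]=3
after and $t6, $t2, 31: $t6=11&31=11
after lw $t4, (56): $t4=M[56]=29
after and $t2, $t6, 63: $t2=11&63=11
after lw $t2, (0): $t2=M[0]=3
after xor $t5, $t6, 12: $t5=11^12=7
after sub $t2, $t6, $t6: $t2=11-11=0
after lw $t6, (56): $t6=M[56]=29
after and $t5, $t6, $t4: $t5=29&29=29
sw $t2, (0) → M[0]=0
halt.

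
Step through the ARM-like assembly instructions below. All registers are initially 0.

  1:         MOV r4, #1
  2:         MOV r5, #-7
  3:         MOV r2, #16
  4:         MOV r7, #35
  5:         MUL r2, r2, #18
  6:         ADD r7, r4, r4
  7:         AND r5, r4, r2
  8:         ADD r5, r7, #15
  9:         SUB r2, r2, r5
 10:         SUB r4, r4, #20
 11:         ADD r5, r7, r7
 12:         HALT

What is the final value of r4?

-19

MOV r4, #1 → r4=1
MOV r5, #-7 → r5=-7
MOV r2, #16 → r2=16
MOV r7, #35 → r7=35
MUL r2, r2, #18 → r2=16*18=288
ADD r7, r4, r4 → r7=1+1=2
AND r5, r4, r2 → r5=1&288=0
ADD r5, r7, #15 → r5=2+15=17
SUB r2, r2, r5 → r2=288-17=271
SUB r4, r4, #20 → r4=1-20=-19
ADD r5, r7, r7 → r5=2+2=4
halt.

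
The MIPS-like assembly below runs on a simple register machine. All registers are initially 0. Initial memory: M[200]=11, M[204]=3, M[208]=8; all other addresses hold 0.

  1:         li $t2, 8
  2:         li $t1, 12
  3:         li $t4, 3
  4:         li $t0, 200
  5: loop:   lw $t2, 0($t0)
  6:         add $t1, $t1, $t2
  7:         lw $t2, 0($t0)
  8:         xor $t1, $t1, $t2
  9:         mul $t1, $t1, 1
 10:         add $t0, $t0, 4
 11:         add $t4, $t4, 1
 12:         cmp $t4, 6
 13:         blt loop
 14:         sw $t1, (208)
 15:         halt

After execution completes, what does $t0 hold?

212

li $t2, 8 → $t2=8
li $t1, 12 → $t1=12
li $t4, 3 → $t4=3
li $t0, 200 → $t0=200
lw $t2, 0($t0) → $t2=M[200]=11
add $t1, $t1, $t2 → $t1=12+11=23
lw $t2, 0($t0) → $t2=M[200]=11
xor $t1, $t1, $t2 → $t1=23^11=28
mul $t1, $t1, 1 → $t1=28*1=28
add $t0, $t0, 4 → $t0=200+4=204
add $t4, $t4, 1 → $t4=3+1=4
cmp $t4, 6  (cmp 4,6)
blt loop: taken
lw $t2, 0($t0) → $t2=M[204]=3
add $t1, $t1, $t2 → $t1=28+3=31
lw $t2, 0($t0) → $t2=M[204]=3
xor $t1, $t1, $t2 → $t1=31^3=28
mul $t1, $t1, 1 → $t1=28*1=28
add $t0, $t0, 4 → $t0=204+4=208
add $t4, $t4, 1 → $t4=4+1=5
cmp $t4, 6  (cmp 5,6)
blt loop: taken
lw $t2, 0($t0) → $t2=M[208]=8
add $t1, $t1, $t2 → $t1=28+8=36
lw $t2, 0($t0) → $t2=M[208]=8
xor $t1, $t1, $t2 → $t1=36^8=44
mul $t1, $t1, 1 → $t1=44*1=44
add $t0, $t0, 4 → $t0=208+4=212
add $t4, $t4, 1 → $t4=5+1=6
cmp $t4, 6  (cmp 6,6)
blt loop: not taken
sw $t1, (208) → M[208]=44
halt.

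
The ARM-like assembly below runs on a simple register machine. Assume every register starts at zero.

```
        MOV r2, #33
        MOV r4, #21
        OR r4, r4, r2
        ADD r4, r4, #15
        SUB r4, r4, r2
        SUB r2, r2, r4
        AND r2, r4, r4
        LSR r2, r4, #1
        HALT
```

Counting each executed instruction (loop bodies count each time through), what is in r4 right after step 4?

r2=33
r4=21
r4=21|33=53
r4=53+15=68
After step 4: r4 = 68.

68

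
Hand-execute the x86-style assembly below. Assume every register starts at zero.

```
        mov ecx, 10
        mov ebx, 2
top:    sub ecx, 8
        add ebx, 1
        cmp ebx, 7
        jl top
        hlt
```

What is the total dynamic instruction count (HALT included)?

ecx=10
ebx=2
ecx=10-8=2
ebx=2+1=3
cmp ebx, 7  (cmp 3,7)
jl top: taken
ecx=2-8=-6
ebx=3+1=4
cmp ebx, 7  (cmp 4,7)
jl top: taken
ecx=(-6)-8=-14
ebx=4+1=5
cmp ebx, 7  (cmp 5,7)
jl top: taken
ecx=(-14)-8=-22
ebx=5+1=6
cmp ebx, 7  (cmp 6,7)
jl top: taken
ecx=(-22)-8=-30
ebx=6+1=7
cmp ebx, 7  (cmp 7,7)
jl top: not taken
halt.
Total executed instructions: 23.

23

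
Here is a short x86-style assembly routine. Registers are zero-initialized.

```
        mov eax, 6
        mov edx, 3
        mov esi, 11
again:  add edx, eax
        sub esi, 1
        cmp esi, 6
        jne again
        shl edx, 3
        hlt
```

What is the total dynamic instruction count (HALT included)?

25

mov eax, 6 → eax=6
mov edx, 3 → edx=3
mov esi, 11 → esi=11
add edx, eax → edx=3+6=9
sub esi, 1 → esi=11-1=10
cmp esi, 6  (cmp 10,6)
jne again: taken
add edx, eax → edx=9+6=15
sub esi, 1 → esi=10-1=9
cmp esi, 6  (cmp 9,6)
jne again: taken
add edx, eax → edx=15+6=21
sub esi, 1 → esi=9-1=8
cmp esi, 6  (cmp 8,6)
jne again: taken
add edx, eax → edx=21+6=27
sub esi, 1 → esi=8-1=7
cmp esi, 6  (cmp 7,6)
jne again: taken
add edx, eax → edx=27+6=33
sub esi, 1 → esi=7-1=6
cmp esi, 6  (cmp 6,6)
jne again: not taken
shl edx, 3 → edx=33<<3=264
halt.
Total executed instructions: 25.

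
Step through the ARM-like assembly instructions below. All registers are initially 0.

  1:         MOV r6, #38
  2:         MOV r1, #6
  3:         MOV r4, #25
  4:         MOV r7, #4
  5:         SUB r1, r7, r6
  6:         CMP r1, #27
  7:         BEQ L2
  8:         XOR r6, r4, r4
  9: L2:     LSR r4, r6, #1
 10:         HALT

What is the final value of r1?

-34

after MOV r6, #38: r6=38
after MOV r1, #6: r1=6
after MOV r4, #25: r4=25
after MOV r7, #4: r7=4
after SUB r1, r7, r6: r1=4-38=-34
CMP r1, #27  (cmp -34,27)
BEQ L2: not taken
after XOR r6, r4, r4: r6=25^25=0
after LSR r4, r6, #1: r4=0>>1=0
halt.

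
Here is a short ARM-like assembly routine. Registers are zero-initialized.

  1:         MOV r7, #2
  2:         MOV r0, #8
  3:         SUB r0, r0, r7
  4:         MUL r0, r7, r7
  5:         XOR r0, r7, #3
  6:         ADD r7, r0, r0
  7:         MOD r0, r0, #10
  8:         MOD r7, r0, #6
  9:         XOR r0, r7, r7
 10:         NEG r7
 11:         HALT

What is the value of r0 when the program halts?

after MOV r7, #2: r7=2
after MOV r0, #8: r0=8
after SUB r0, r0, r7: r0=8-2=6
after MUL r0, r7, r7: r0=2*2=4
after XOR r0, r7, #3: r0=2^3=1
after ADD r7, r0, r0: r7=1+1=2
after MOD r0, r0, #10: r0=1%10=1
after MOD r7, r0, #6: r7=1%6=1
after XOR r0, r7, r7: r0=1^1=0
after NEG r7: r7=-(1)=-1
halt.

0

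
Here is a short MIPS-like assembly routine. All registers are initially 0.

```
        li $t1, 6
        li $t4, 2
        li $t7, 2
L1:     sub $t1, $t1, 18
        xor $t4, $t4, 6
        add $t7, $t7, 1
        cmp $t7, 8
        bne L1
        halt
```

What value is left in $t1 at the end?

$t1=6
$t4=2
$t7=2
$t1=6-18=-12
$t4=2^6=4
$t7=2+1=3
cmp $t7, 8  (cmp 3,8)
bne L1: taken
$t1=(-12)-18=-30
$t4=4^6=2
$t7=3+1=4
cmp $t7, 8  (cmp 4,8)
bne L1: taken
$t1=(-30)-18=-48
$t4=2^6=4
$t7=4+1=5
cmp $t7, 8  (cmp 5,8)
bne L1: taken
$t1=(-48)-18=-66
$t4=4^6=2
$t7=5+1=6
cmp $t7, 8  (cmp 6,8)
bne L1: taken
$t1=(-66)-18=-84
$t4=2^6=4
$t7=6+1=7
cmp $t7, 8  (cmp 7,8)
bne L1: taken
$t1=(-84)-18=-102
$t4=4^6=2
$t7=7+1=8
cmp $t7, 8  (cmp 8,8)
bne L1: not taken
halt.

-102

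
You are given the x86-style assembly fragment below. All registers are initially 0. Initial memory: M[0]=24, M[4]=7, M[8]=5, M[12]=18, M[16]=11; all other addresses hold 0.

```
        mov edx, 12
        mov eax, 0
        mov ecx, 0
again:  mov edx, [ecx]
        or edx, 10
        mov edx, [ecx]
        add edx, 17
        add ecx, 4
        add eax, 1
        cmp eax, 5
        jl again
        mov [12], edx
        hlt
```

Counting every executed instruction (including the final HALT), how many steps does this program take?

mov edx, 12 → edx=12
mov eax, 0 → eax=0
mov ecx, 0 → ecx=0
mov edx, [ecx] → edx=M[0]=24
or edx, 10 → edx=24|10=26
mov edx, [ecx] → edx=M[0]=24
add edx, 17 → edx=24+17=41
add ecx, 4 → ecx=0+4=4
add eax, 1 → eax=0+1=1
cmp eax, 5  (cmp 1,5)
jl again: taken
mov edx, [ecx] → edx=M[4]=7
or edx, 10 → edx=7|10=15
mov edx, [ecx] → edx=M[4]=7
add edx, 17 → edx=7+17=24
add ecx, 4 → ecx=4+4=8
add eax, 1 → eax=1+1=2
cmp eax, 5  (cmp 2,5)
jl again: taken
mov edx, [ecx] → edx=M[8]=5
or edx, 10 → edx=5|10=15
mov edx, [ecx] → edx=M[8]=5
add edx, 17 → edx=5+17=22
add ecx, 4 → ecx=8+4=12
add eax, 1 → eax=2+1=3
cmp eax, 5  (cmp 3,5)
jl again: taken
mov edx, [ecx] → edx=M[12]=18
or edx, 10 → edx=18|10=26
mov edx, [ecx] → edx=M[12]=18
add edx, 17 → edx=18+17=35
add ecx, 4 → ecx=12+4=16
add eax, 1 → eax=3+1=4
cmp eax, 5  (cmp 4,5)
jl again: taken
mov edx, [ecx] → edx=M[16]=11
or edx, 10 → edx=11|10=11
mov edx, [ecx] → edx=M[16]=11
add edx, 17 → edx=11+17=28
add ecx, 4 → ecx=16+4=20
add eax, 1 → eax=4+1=5
cmp eax, 5  (cmp 5,5)
jl again: not taken
mov [12], edx → M[12]=28
halt.
Total executed instructions: 45.

45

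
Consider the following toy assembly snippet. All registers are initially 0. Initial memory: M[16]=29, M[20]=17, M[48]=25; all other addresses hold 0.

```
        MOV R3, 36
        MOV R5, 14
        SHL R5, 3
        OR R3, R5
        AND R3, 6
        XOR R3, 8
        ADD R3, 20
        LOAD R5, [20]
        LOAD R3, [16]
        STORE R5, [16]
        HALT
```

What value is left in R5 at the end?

R3=36
R5=14
R5=14<<3=112
R3=36|112=116
R3=116&6=4
R3=4^8=12
R3=12+20=32
R5=M[20]=17
R3=M[16]=29
STORE R5, [16] → M[16]=17
halt.

17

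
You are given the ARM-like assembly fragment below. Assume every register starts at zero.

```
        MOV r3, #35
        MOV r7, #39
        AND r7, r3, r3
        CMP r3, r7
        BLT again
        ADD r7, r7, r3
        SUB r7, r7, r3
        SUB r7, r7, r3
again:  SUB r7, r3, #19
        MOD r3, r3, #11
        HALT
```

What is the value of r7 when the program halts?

16

MOV r3, #35 → r3=35
MOV r7, #39 → r7=39
AND r7, r3, r3 → r7=35&35=35
CMP r3, r7  (cmp 35,35)
BLT again: not taken
ADD r7, r7, r3 → r7=35+35=70
SUB r7, r7, r3 → r7=70-35=35
SUB r7, r7, r3 → r7=35-35=0
SUB r7, r3, #19 → r7=35-19=16
MOD r3, r3, #11 → r3=35%11=2
halt.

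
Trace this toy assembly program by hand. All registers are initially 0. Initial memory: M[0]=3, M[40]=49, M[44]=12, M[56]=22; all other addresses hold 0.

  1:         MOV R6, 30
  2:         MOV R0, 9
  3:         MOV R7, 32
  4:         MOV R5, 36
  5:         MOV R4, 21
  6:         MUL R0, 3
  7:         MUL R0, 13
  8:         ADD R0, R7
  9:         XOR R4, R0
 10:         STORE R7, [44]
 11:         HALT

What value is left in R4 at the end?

after MOV R6, 30: R6=30
after MOV R0, 9: R0=9
after MOV R7, 32: R7=32
after MOV R5, 36: R5=36
after MOV R4, 21: R4=21
after MUL R0, 3: R0=9*3=27
after MUL R0, 13: R0=27*13=351
after ADD R0, R7: R0=351+32=383
after XOR R4, R0: R4=21^383=362
STORE R7, [44] → M[44]=32
halt.

362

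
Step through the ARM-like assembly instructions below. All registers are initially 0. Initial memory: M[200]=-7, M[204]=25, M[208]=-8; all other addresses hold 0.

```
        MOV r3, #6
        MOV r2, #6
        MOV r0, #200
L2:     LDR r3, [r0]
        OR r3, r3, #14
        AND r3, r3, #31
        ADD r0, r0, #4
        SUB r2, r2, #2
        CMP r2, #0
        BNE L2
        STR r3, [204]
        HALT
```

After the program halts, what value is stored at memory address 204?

30

r3=6
r2=6
r0=200
r3=M[200]=-7
r3=(-7)|14=-1
r3=(-1)&31=31
r0=200+4=204
r2=6-2=4
CMP r2, #0  (cmp 4,0)
BNE L2: taken
r3=M[204]=25
r3=25|14=31
r3=31&31=31
r0=204+4=208
r2=4-2=2
CMP r2, #0  (cmp 2,0)
BNE L2: taken
r3=M[208]=-8
r3=(-8)|14=-2
r3=(-2)&31=30
r0=208+4=212
r2=2-2=0
CMP r2, #0  (cmp 0,0)
BNE L2: not taken
STR r3, [204] → M[204]=30
halt.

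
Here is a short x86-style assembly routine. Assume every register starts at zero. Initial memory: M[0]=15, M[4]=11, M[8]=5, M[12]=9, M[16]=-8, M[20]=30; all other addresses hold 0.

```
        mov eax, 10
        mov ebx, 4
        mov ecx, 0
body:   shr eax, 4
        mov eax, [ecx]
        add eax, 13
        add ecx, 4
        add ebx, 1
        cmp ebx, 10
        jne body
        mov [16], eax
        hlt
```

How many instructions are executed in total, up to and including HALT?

after mov eax, 10: eax=10
after mov ebx, 4: ebx=4
after mov ecx, 0: ecx=0
after shr eax, 4: eax=10>>4=0
after mov eax, [ecx]: eax=M[0]=15
after add eax, 13: eax=15+13=28
after add ecx, 4: ecx=0+4=4
after add ebx, 1: ebx=4+1=5
cmp ebx, 10  (cmp 5,10)
jne body: taken
after shr eax, 4: eax=28>>4=1
after mov eax, [ecx]: eax=M[4]=11
after add eax, 13: eax=11+13=24
after add ecx, 4: ecx=4+4=8
after add ebx, 1: ebx=5+1=6
cmp ebx, 10  (cmp 6,10)
jne body: taken
after shr eax, 4: eax=24>>4=1
after mov eax, [ecx]: eax=M[8]=5
after add eax, 13: eax=5+13=18
after add ecx, 4: ecx=8+4=12
after add ebx, 1: ebx=6+1=7
cmp ebx, 10  (cmp 7,10)
jne body: taken
after shr eax, 4: eax=18>>4=1
after mov eax, [ecx]: eax=M[12]=9
after add eax, 13: eax=9+13=22
after add ecx, 4: ecx=12+4=16
after add ebx, 1: ebx=7+1=8
cmp ebx, 10  (cmp 8,10)
jne body: taken
after shr eax, 4: eax=22>>4=1
after mov eax, [ecx]: eax=M[16]=-8
after add eax, 13: eax=(-8)+13=5
after add ecx, 4: ecx=16+4=20
after add ebx, 1: ebx=8+1=9
cmp ebx, 10  (cmp 9,10)
jne body: taken
after shr eax, 4: eax=5>>4=0
after mov eax, [ecx]: eax=M[20]=30
after add eax, 13: eax=30+13=43
after add ecx, 4: ecx=20+4=24
after add ebx, 1: ebx=9+1=10
cmp ebx, 10  (cmp 10,10)
jne body: not taken
mov [16], eax → M[16]=43
halt.
Total executed instructions: 47.

47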